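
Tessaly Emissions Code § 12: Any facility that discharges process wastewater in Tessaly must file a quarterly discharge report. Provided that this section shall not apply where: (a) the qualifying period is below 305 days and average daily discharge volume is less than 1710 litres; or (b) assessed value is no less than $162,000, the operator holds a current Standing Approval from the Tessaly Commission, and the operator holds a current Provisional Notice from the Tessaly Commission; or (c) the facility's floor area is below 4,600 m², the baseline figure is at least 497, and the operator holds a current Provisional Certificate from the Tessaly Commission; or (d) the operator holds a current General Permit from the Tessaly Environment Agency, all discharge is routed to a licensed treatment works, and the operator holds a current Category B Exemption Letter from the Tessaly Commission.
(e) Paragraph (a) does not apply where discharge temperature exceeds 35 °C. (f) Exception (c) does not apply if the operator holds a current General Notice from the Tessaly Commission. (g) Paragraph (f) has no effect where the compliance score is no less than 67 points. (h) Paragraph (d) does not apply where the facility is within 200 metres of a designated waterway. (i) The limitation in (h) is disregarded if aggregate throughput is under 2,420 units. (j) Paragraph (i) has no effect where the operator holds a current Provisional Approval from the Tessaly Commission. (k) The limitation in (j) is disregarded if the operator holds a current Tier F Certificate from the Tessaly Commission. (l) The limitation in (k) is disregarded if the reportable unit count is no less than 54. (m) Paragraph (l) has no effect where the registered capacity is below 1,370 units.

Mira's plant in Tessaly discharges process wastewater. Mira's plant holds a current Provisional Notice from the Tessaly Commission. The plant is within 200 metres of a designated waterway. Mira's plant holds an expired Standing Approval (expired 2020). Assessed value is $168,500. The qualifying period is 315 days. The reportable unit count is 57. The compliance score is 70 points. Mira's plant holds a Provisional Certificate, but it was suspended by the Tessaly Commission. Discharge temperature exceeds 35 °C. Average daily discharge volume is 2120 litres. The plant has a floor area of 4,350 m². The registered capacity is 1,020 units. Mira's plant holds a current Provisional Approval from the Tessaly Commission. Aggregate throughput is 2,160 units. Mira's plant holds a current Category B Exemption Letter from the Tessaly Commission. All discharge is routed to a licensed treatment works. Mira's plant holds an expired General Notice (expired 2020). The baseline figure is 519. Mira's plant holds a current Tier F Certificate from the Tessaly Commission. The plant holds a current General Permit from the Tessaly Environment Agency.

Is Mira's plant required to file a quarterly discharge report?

Exception (a) does not apply: the qualifying period is 315 days, not below 305 days.
Exception (b) does not apply: the Standing Approval is not current.
Exception (c) does not apply: the Provisional Certificate is not current.
All of (d)'s requirements are met (a current General Permit is held; discharge is routed to a licensed treatment works; a current Category B Exemption Letter is held). As to paragraphs (h)–(m): (h) would limit (d) — the plant is within 200 m of a designated waterway — but (i) sets (h) aside: (i) operates against (h): aggregate throughput is 2,160 units, under the 2,420 units limit. (j) is engaged (a current Provisional Approval is held), but yields to (k): (k) operates against (j): a current Tier F Certificate is held. (l) operates (the reportable unit count is 57, meeting the 54 threshold), but is displaced by (m): (m) operates against (l): the registered capacity is 1,020 units, below the 1,370 units limit. So (d) applies.

No — exception (d) applies; Mira's plant is not required to file a quarterly discharge report.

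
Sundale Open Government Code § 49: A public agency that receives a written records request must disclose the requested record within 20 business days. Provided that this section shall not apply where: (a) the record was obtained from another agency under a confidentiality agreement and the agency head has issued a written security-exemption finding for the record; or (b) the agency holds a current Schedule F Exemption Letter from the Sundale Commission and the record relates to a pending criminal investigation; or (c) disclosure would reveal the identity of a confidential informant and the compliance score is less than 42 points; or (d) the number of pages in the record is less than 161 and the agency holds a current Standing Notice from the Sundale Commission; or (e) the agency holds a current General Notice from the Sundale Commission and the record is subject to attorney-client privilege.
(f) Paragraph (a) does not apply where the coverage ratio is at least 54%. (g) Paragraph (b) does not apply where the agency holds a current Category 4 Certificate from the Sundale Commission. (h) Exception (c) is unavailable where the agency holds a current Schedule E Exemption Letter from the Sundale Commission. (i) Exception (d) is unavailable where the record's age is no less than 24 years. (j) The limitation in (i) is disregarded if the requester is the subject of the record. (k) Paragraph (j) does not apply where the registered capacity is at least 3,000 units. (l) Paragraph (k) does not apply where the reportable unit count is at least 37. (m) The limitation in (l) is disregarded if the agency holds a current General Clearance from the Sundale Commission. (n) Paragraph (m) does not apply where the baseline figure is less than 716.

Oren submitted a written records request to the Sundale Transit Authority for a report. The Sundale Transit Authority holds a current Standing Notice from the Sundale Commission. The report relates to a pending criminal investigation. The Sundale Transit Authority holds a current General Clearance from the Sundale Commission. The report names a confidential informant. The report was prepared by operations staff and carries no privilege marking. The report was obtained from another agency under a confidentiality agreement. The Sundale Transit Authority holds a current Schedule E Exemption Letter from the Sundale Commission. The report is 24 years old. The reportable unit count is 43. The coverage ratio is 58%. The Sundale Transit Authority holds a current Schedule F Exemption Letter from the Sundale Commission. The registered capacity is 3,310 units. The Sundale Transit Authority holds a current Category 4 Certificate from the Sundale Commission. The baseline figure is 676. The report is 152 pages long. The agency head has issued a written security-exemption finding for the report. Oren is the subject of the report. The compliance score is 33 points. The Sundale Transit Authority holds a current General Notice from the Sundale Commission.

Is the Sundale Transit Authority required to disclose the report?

Exception (a) is satisfied on its face — the report was obtained under a confidentiality agreement; a written security-exemption finding has been issued. Turning to paragraph (f): (f) is triggered — the coverage ratio is 58%, meeting the 54% threshold. So (a) is unavailable.
Exception (b): a current Schedule F Exemption Letter is held; the report relates to a pending investigation — every condition holds. However, paragraph (g) must be considered: (g) operates against (b): a current Category 4 Certificate is held. So (b) is unavailable.
Exception (c) is satisfied on its face — the report names a confidential informant; the compliance score is 33 points, less than the 42 points limit. But applying paragraph (h): (h) is triggered — a current Schedule E Exemption Letter is held. Exception (c) does not apply.
All of (d)'s requirements are met (the number of pages in the record is 152, less than the 161 limit; a current Standing Notice is held). As to paragraphs (i)–(n): (i) would limit (d) — the record's age is 24 years, meeting the 24 years threshold — but (j) sets (i) aside: (j) operates against (i): Oren is the subject of the report. (k) is engaged (the registered capacity is 3,310 units, meeting the 3,000 units threshold), but is set aside by (l): (l) applies — the reportable unit count is 43, meeting the 37 threshold. (m) operates (a current General Clearance is held), but is overridden by (n): (n) operates against (m): the baseline figure is 676, less than the 716 limit. (d) remains available.
Exception (e) requires that the record is subject to attorney-client privilege; but the report carries no privilege marking, so (e) is unavailable.

No — exception (d) applies; the Sundale Transit Authority is not required to disclose the report.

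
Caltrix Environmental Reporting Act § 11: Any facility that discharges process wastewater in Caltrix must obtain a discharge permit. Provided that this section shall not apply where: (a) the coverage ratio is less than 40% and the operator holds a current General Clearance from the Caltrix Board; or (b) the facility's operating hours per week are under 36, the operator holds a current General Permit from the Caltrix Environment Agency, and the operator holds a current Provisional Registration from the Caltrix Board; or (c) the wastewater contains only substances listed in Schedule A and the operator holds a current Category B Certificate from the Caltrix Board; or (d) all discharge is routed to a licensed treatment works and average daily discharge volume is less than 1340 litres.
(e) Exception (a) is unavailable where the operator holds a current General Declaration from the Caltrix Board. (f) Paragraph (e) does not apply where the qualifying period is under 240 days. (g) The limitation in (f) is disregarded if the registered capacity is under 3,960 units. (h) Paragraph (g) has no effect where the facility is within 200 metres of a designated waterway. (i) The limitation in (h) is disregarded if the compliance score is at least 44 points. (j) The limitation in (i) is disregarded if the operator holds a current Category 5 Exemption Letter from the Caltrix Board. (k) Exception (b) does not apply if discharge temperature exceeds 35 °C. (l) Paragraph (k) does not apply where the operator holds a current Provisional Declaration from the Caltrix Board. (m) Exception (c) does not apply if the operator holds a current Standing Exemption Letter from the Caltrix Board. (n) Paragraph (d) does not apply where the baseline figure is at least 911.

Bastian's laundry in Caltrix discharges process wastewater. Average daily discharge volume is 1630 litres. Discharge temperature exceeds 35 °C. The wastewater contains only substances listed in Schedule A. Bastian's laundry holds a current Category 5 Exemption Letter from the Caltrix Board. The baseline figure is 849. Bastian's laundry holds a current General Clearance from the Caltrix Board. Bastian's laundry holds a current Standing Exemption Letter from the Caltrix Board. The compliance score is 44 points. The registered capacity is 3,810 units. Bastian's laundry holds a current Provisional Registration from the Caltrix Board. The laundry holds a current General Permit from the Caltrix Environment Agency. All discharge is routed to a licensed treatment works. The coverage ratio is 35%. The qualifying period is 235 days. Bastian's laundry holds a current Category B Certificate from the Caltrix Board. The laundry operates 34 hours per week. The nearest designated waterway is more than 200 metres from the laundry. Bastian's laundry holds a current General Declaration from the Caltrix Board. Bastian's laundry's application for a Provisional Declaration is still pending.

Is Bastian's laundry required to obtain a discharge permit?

Yes — Bastian's laundry must obtain a discharge permit.

Exception (a): the coverage ratio is 35%, less than the 40% limit; a current General Clearance is held — every condition holds. But: (e) applies — a current General Declaration is held. (f) applies (the qualifying period is 235 days, under the 240 days limit), but is set aside by (g): (g) operates against (f): the registered capacity is 3,810 units, under the 3,960 units limit. (h) is not triggered (the laundry is more than 200 m from any designated waterway), so (g) stands. So (a) is unavailable.
Exception (b) is satisfied on its face — the facility's operating hours per week are 34, under the 36 limit; a current General Permit is held; a current Provisional Registration is held. Turning to paragraphs (k)–(l): (k) operates against (b): discharge temperature exceeds 35 °C. (l) does not operate here (the Provisional Declaration is not current), so (k) stands. (b) is therefore removed.
Exception (c) is satisfied on its face — the wastewater is Schedule-A-only; a current Category B Certificate is held. But: (m) applies — a current Standing Exemption Letter is held. (c) is therefore removed.
Exception (d) requires that average daily discharge volume is less than 1340 litres; but average daily discharge volume is 1630 litres, not less than 1340 litres, so (d) is unavailable.
Every exception is unavailable, so the rule governs.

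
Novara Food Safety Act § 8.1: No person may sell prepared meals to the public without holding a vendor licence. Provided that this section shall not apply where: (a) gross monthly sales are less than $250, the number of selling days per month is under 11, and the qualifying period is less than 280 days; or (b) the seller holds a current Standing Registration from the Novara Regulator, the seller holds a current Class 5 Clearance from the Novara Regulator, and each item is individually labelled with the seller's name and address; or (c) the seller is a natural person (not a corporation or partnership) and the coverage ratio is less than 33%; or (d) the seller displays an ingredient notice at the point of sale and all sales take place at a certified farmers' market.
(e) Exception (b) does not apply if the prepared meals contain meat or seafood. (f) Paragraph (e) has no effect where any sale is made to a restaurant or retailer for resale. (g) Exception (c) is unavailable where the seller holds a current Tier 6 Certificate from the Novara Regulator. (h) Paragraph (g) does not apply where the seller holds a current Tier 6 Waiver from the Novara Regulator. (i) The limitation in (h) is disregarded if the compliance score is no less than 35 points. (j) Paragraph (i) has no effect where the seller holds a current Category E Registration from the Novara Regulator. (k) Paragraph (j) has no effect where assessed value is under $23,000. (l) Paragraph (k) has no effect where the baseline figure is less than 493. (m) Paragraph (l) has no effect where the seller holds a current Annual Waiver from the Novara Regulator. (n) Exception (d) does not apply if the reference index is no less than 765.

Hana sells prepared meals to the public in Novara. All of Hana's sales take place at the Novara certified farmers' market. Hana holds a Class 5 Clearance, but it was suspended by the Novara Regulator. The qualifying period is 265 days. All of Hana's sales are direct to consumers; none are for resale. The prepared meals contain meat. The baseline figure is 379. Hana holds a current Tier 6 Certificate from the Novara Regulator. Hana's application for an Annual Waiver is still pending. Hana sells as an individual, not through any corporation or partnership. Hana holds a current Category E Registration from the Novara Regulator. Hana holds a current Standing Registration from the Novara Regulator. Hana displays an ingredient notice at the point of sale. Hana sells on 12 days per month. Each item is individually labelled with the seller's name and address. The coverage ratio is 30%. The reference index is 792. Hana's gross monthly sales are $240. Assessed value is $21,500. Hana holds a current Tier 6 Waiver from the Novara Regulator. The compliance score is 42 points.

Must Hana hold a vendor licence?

Exception (a) fails — the number of selling days per month is 12, not under 11.
Exception (b) fails — no current Class 5 Clearance is held.
Exception (c) is satisfied on its face — the seller is a natural person; the coverage ratio is 30%, less than the 33% limit. Considering the limiting provisions: (g) applies (a current Tier 6 Certificate is held), but is set aside by (h): (h) is engaged — a current Tier 6 Waiver is held. (i) would limit (h) — the compliance score is 42 points, meeting the 35 points threshold — but (j) sets (i) aside: (j) is engaged — a current Category E Registration is held. (k) is triggered (assessed value is $21,500, under the $23,000 limit), but is set aside by (l): (l) is engaged — the baseline figure is 379, less than the 493 limit. (m) does not operate here (no current Annual Waiver is held), so (l) stands. Exception (c) stands.
Exception (d) is satisfied on its face — an ingredient notice is displayed; all sales are at a certified farmers' market. Turning to paragraph (n): (n) is engaged — the reference index is 792, meeting the 765 threshold. So (d) is unavailable.

No — exception (c) applies; Hana is not required to hold a vendor licence.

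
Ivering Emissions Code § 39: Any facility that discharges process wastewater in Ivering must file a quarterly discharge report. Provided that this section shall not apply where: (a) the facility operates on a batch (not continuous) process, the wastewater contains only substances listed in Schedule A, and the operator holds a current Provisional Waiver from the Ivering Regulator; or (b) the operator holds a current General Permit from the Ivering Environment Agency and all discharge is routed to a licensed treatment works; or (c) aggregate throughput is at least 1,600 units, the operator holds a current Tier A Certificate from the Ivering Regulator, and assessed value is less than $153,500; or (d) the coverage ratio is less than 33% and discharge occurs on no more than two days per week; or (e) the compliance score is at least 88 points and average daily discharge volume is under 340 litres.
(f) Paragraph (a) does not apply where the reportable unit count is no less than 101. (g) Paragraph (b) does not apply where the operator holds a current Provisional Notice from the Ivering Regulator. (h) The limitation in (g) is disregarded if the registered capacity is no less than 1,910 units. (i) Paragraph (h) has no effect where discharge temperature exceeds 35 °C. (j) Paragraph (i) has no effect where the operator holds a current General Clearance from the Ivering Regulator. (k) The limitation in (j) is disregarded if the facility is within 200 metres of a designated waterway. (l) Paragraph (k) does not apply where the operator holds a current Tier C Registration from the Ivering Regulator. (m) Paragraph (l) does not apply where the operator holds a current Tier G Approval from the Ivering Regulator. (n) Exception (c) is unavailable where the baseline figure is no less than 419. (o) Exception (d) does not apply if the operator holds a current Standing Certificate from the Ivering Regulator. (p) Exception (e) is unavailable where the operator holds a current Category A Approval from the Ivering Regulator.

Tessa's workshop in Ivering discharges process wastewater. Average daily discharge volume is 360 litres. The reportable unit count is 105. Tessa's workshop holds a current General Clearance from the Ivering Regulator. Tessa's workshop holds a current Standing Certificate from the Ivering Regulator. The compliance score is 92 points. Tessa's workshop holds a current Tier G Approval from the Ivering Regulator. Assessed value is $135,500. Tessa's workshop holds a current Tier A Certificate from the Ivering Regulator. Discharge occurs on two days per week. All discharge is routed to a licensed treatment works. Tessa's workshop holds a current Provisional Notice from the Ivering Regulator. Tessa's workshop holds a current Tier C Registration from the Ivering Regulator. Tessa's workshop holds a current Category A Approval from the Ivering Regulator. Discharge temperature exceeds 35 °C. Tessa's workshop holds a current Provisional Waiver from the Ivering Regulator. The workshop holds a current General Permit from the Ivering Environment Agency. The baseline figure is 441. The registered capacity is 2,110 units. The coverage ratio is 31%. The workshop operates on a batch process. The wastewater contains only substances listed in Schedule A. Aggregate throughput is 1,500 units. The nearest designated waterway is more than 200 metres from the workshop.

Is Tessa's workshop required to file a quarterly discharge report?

All of (a)'s requirements are met (the facility operates on a batch process; the wastewater is Schedule-A-only; a current Provisional Waiver is held). But: (f) operates against (a): the reportable unit count is 105, meeting the 101 threshold. So (a) is unavailable.
All of (b)'s requirements are met (a current General Permit is held; discharge is routed to a licensed treatment works). Considering the limiting provisions: (g) applies (a current Provisional Notice is held), but is overridden by (h): (h) operates against (g): the registered capacity is 2,110 units, meeting the 1,910 units threshold. (i) applies (discharge temperature exceeds 35 °C), but is itself disapplied by (j): (j) operates against (i): a current General Clearance is held. (k), which would lift (j), is inapplicable — the workshop is more than 200 m from any designated waterway. So (b) applies.
Exception (c) fails — aggregate throughput is 1,500 units, short of 1,600 units.
Exception (d) is satisfied on its face — the coverage ratio is 31%, less than the 33% limit; discharge occurs on no more than two days per week. However, paragraph (o) must be considered: (o) is engaged — a current Standing Certificate is held. So (d) is unavailable.
Exception (e) fails — average daily discharge volume is 360 litres, not under 340 litres.

No — exception (b) applies; Tessa's workshop is not required to file a quarterly discharge report.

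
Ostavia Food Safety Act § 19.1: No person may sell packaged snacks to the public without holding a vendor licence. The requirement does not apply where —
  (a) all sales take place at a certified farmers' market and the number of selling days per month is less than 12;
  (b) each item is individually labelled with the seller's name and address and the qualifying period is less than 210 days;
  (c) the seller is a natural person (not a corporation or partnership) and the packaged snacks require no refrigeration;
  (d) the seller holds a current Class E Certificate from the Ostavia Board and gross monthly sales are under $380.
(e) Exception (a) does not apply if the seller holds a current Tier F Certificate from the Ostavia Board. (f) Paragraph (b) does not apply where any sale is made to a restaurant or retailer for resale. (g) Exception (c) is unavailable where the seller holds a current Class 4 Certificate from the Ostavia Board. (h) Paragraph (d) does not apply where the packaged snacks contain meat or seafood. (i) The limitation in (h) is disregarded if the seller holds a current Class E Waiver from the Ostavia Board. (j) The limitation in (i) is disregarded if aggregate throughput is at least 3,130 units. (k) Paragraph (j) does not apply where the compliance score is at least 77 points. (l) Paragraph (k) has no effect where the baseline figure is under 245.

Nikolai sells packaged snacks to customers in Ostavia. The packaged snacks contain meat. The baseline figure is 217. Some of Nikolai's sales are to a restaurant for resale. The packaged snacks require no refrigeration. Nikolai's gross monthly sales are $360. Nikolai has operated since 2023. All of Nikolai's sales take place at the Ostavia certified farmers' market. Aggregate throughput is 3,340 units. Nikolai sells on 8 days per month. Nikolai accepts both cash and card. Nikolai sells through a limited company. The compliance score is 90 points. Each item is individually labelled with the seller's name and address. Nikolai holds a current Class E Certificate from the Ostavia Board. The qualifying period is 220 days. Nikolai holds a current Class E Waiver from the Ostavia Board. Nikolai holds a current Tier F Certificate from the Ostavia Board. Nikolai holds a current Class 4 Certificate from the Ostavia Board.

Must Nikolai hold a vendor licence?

All of (a)'s requirements are met (all sales are at a certified farmers' market; the number of selling days per month is 8, less than the 12 limit). However, paragraph (e) must be considered: (e) operates — a current Tier F Certificate is held. (a) is therefore removed.
Exception (b) requires that the qualifying period is less than 210 days; but the qualifying period is 220 days, not less than 210 days, so (b) is unavailable.
Exception (c) requires that the seller is a natural person (not a corporation or partnership); but the seller operates through a limited company, so (c) is unavailable.
Exception (d) is satisfied on its face — a current Class E Certificate is held; gross monthly sales are $360, under the $380 limit. Turning to paragraphs (h)–(l): (h) is engaged — the packaged snacks contain meat. (i) applies (a current Class E Waiver is held), but is itself disapplied by (j): (j) is engaged — aggregate throughput is 3,340 units, meeting the 3,130 units threshold. (k) would limit (j) — the compliance score is 90 points, meeting the 77 points threshold — but (l) sets (k) aside: (l) operates against (k): the baseline figure is 217, under the 245 limit. Exception (d) does not apply.
Every exception is unavailable, so the rule governs.

Yes — Nikolai must hold a vendor licence.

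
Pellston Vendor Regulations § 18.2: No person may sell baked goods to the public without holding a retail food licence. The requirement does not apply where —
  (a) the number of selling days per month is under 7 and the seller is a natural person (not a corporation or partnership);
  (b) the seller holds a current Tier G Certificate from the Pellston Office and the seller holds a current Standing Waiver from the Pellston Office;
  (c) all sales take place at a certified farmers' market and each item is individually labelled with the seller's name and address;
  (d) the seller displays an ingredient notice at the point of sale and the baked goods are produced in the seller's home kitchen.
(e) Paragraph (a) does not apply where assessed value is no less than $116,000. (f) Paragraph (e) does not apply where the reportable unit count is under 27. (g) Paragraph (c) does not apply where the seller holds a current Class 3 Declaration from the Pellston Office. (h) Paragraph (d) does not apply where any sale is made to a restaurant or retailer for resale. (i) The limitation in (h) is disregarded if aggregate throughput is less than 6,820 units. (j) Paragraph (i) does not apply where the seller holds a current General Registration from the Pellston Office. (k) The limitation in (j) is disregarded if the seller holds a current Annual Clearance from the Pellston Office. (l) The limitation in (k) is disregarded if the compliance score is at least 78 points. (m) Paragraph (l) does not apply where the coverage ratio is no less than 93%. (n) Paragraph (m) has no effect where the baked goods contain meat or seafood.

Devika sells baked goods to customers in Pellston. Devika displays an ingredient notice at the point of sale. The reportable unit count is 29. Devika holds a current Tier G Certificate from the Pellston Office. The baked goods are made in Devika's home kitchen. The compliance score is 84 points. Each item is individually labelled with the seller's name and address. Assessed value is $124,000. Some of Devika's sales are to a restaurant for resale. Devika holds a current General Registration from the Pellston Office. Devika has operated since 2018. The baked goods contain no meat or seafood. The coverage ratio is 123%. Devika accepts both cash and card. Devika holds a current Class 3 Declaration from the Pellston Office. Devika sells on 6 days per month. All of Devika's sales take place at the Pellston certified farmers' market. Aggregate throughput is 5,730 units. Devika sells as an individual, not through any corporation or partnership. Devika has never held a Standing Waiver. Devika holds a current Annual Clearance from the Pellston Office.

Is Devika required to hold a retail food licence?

No — exception (d) applies; Devika is not required to hold a retail food licence.

Exception (a) is satisfied on its face — the number of selling days per month is 6, under the 7 limit; the seller is a natural person. However, paragraphs (e)–(f) must be considered: (e) operates against (a): assessed value is $124,000, meeting the $116,000 threshold. (f), which would lift (e), is inapplicable — the reportable unit count is 29, not under 27. So (a) is unavailable.
Exception (b) does not apply: the Standing Waiver is not current.
Exception (c) is satisfied on its face — all sales are at a certified farmers' market; items are individually labelled. But: (g) operates against (c): a current Class 3 Declaration is held. So (c) is unavailable.
Exception (d): an ingredient notice is displayed; the baked goods are home-kitchen produced — every condition holds. As to paragraphs (h)–(n): (h) would limit (d) — some sales are to a restaurant for resale — but (i) sets (h) aside: (i) operates against (h): aggregate throughput is 5,730 units, less than the 6,820 units limit. (j) applies (a current General Registration is held), but yields to (k): (k) is engaged — a current Annual Clearance is held. (l) applies (the compliance score is 84 points, meeting the 78 points threshold), but is itself disapplied by (m): (m) operates against (l): the coverage ratio is 123%, meeting the 93% threshold. (n) is not triggered (the baked goods contain no meat or seafood), so (m) stands. (d) remains available.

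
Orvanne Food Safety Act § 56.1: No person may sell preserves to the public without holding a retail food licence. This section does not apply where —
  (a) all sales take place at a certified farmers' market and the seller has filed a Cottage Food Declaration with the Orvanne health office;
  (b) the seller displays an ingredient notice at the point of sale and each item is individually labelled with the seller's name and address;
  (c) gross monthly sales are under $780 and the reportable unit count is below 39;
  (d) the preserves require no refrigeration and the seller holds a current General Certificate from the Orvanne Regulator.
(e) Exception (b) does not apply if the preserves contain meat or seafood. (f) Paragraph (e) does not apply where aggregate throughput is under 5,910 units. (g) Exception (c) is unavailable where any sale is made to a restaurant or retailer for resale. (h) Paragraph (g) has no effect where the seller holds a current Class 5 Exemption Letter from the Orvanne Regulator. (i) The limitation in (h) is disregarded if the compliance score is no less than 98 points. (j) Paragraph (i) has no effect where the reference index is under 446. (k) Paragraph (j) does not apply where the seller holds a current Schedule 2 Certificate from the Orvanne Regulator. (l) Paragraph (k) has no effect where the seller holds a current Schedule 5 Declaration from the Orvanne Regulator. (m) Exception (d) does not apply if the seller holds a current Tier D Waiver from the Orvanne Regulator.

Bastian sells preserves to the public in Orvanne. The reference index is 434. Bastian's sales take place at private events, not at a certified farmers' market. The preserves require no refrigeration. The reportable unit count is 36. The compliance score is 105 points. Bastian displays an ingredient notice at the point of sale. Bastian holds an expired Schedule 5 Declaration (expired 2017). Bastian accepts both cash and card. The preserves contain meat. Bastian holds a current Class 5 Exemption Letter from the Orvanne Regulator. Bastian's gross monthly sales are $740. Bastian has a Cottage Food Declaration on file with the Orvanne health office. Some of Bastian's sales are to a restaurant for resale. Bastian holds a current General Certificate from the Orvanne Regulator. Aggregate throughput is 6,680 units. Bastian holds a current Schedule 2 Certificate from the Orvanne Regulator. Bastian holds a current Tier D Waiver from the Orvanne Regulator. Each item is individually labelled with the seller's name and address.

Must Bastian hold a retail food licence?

Yes — Bastian must hold a retail food licence.

Exception (a) does not apply: sales are at private events, not a certified farmers' market.
All of (b)'s requirements are met (an ingredient notice is displayed; items are individually labelled). But applying paragraphs (e)–(f): (e) operates against (b): the preserves contain meat. (f) is not triggered (aggregate throughput is 6,680 units, not under 5,910 units), so (e) stands. (b) is therefore removed.
Exception (c) is satisfied on its face — gross monthly sales are $740, under the $780 limit; the reportable unit count is 36, below the 39 limit. Turning to paragraphs (g)–(l): (g) operates against (c): some sales are to a restaurant for resale. (h) would limit (g) — a current Class 5 Exemption Letter is held — but (i) sets (h) aside: (i) operates against (h): the compliance score is 105 points, meeting the 98 points threshold. (j) operates (the reference index is 434, under the 446 limit), but is overridden by (k): (k) is triggered — a current Schedule 2 Certificate is held. (l) does not operate here (the Schedule 5 Declaration is not current), so (k) stands. Exception (c) does not apply.
Exception (d): the preserves are shelf-stable; a current General Certificate is held — every condition holds. But applying paragraph (m): (m) operates against (d): a current Tier D Waiver is held. So (d) is unavailable.
No exception applies. The general rule governs.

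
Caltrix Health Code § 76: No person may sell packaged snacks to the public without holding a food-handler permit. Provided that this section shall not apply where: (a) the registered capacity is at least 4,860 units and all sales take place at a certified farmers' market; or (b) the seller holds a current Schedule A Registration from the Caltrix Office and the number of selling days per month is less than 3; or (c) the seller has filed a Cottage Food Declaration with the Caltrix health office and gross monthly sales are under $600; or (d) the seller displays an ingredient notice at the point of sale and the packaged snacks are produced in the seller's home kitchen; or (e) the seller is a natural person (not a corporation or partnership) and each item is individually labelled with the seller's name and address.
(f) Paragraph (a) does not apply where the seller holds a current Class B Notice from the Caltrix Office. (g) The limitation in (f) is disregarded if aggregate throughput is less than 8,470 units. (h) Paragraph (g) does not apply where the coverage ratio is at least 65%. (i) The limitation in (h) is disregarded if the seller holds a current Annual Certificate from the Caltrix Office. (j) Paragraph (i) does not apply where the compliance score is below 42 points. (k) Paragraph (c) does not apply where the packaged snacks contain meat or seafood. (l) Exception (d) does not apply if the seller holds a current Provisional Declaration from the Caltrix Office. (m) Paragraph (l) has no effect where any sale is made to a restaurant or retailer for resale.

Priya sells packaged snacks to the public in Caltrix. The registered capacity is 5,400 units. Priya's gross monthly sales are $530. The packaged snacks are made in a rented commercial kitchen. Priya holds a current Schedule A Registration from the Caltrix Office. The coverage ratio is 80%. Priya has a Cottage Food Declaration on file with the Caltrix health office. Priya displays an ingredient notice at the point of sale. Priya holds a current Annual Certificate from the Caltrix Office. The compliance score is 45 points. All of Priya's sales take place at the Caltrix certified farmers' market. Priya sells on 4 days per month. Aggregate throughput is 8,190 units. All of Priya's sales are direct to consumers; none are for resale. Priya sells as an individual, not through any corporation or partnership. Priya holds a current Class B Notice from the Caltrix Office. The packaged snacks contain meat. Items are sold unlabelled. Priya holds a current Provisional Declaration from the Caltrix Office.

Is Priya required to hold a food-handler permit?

No — exception (a) applies; Priya is not required to hold a food-handler permit.

All of (a)'s requirements are met (the registered capacity is 5,400 units, meeting the 4,860 units threshold; all sales are at a certified farmers' market). As to paragraphs (f)–(j): (f) would limit (a) — a current Class B Notice is held — but (g) sets (f) aside: (g) operates against (f): aggregate throughput is 8,190 units, less than the 8,470 units limit. (h) is triggered (the coverage ratio is 80%, meeting the 65% threshold), but yields to (i): (i) operates — a current Annual Certificate is held. (j) is not triggered (the compliance score is 45 points, not below 42 points), so (i) stands. Exception (a) stands.
Exception (b) does not apply: the number of selling days per month is 4, not less than 3.
Exception (c)'s conditions are all satisfied: a Cottage Food Declaration is on file; gross monthly sales are $530, under the $600 limit. Turning to paragraph (k): (k) is triggered — the packaged snacks contain meat. (c) is therefore removed.
Exception (d) requires that the packaged snacks are produced in the seller's home kitchen; but the packaged snacks are made in a commercial kitchen, not a home kitchen, so (d) is unavailable.
Exception (e) fails — items are sold unlabelled.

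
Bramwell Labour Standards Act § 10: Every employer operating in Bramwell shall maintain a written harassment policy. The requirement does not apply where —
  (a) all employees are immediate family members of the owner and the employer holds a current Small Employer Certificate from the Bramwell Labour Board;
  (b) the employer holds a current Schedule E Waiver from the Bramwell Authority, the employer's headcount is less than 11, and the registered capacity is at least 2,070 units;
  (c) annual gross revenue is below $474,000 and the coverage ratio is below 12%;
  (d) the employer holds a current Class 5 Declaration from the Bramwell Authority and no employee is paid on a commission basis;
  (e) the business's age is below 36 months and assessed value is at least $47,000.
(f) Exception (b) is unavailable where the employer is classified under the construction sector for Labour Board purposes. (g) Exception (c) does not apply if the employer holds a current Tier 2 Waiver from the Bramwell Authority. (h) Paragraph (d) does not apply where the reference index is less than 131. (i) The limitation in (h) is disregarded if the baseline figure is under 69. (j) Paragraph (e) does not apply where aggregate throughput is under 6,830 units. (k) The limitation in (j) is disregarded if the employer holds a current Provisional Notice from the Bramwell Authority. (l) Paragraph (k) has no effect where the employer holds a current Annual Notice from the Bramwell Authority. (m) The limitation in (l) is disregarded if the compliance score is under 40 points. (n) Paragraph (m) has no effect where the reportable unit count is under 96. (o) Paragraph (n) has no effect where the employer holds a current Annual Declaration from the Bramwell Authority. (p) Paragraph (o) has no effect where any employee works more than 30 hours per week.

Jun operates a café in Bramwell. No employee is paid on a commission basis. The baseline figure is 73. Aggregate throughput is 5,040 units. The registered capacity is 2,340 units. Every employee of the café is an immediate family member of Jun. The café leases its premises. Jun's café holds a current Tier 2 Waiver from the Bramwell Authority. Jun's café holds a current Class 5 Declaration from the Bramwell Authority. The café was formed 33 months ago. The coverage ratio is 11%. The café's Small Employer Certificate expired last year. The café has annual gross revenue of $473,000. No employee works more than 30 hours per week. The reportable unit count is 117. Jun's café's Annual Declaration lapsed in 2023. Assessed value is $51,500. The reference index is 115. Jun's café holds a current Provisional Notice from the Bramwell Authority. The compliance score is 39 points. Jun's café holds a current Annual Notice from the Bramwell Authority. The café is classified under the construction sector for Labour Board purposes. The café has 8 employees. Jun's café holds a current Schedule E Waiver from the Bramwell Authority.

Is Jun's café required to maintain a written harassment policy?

Exception (a) fails — the Small Employer Certificate has expired.
Exception (b)'s conditions are all satisfied: a current Schedule E Waiver is held; the employer's headcount is 8, less than the 11 limit; the registered capacity is 2,340 units, meeting the 2,070 units threshold. But applying paragraph (f): (f) operates against (b): the café is classified under the construction sector. So (b) is unavailable.
Exception (c) is satisfied on its face — annual gross revenue is $473,000, below the $474,000 limit; the coverage ratio is 11%, below the 12% limit. Turning to paragraph (g): (g) applies — a current Tier 2 Waiver is held. Exception (c) does not apply.
Exception (d): a current Class 5 Declaration is held; no employee is paid on commission — every condition holds. But applying paragraphs (h)–(i): (h) operates against (d): the reference index is 115, less than the 131 limit. (i) is not triggered (the baseline figure is 73, not under 69), so (h) stands. So (d) is unavailable.
Exception (e): the business's age is 33 months, below the 36 months limit; assessed value is $51,500, meeting the $47,000 threshold — every condition holds. Under paragraphs (j)–(p): (j) would limit (e) — aggregate throughput is 5,040 units, under the 6,830 units limit — but (k) sets (j) aside: (k) operates — a current Provisional Notice is held. (l) operates (a current Annual Notice is held), but is itself disapplied by (m): (m) applies — the compliance score is 39 points, under the 40 points limit. (n) is inapplicable (the reportable unit count is 117, not under 96), so (m) stands. Exception (e) stands.

No — exception (e) applies; Jun's café is not required to maintain a written harassment policy.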